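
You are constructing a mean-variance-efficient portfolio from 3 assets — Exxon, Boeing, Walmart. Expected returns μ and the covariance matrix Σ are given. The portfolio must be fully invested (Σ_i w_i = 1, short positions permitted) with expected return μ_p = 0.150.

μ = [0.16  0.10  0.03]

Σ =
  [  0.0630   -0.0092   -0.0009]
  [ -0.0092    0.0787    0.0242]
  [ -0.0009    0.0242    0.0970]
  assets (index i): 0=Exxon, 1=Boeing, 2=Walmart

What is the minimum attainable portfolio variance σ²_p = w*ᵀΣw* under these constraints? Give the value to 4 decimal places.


g=Σ⁻¹μ = [2.7747  1.6160  -0.0681]
h=Σ⁻¹𝟙 = [17.8075  12.5284  7.3489]
a=μᵀg=0.603502  b=𝟙ᵀg=4.322516  c=𝟙ᵀh=37.684828  D=ac−b²=4.058741
λ₁=(c·0.150−b)/D = (37.684828·0.150−4.322516)/4.058741 = 0.327739
λ₂=(a−b·0.150)/D = (0.603502−4.322516·0.150)/4.058741 = -0.011056
w* = 0.327739·g + -0.011056·h:
  w_0 = 0.327739·2.7747 + -0.011056·17.8075 = 0.7125  (Exxon)
  w_1 = 0.327739·1.6160 + -0.011056·12.5284 = 0.3911  (Boeing)
  w_2 = 0.327739·-0.0681 + -0.011056·7.3489 = -0.1036  (Walmart)
Σw_i=1.0000  μᵀw=0.1500
σ²=wᵀΣw=λ₁·μ_p+λ₂ = 0.327739·0.150 + -0.011056 = 0.038104 ≈ 0.0381

0.0381


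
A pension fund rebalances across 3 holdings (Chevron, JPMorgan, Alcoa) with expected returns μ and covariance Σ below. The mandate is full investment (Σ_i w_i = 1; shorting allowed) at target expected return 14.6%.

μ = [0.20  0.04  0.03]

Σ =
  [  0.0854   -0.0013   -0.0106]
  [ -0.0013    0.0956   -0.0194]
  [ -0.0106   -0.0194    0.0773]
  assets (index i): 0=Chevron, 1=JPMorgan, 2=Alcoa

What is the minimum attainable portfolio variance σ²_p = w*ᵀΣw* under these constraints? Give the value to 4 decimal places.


0.0394

x=Σ⁻¹μ = [2.4613  0.6313  0.8840]
y=Σ⁻¹𝟙 = [14.2256  14.4086  18.5035]
a=μᵀx=0.544024  b=𝟙ᵀx=3.976571  c=𝟙ᵀy=47.137671  D=ac−b²=9.830896
λ₁=(c·0.146−b)/D = (47.137671·0.146−3.976571)/9.830896 = 0.295551
λ₂=(a−b·0.146)/D = (0.544024−3.976571·0.146)/9.830896 = -0.003718
w* = 0.295551·x + -0.003718·y:
  w_0 = 0.295551·2.4613 + -0.003718·14.2256 = 0.6745  (Chevron)
  w_1 = 0.295551·0.6313 + -0.003718·14.4086 = 0.1330  (JPMorgan)
  w_2 = 0.295551·0.8840 + -0.003718·18.5035 = 0.1925  (Alcoa)
Σw_i=1.0000  μᵀw=0.1460
σ²=wᵀΣw=λ₁·μ_p+λ₂ = 0.295551·0.146 + -0.003718 = 0.039432 ≈ 0.0394


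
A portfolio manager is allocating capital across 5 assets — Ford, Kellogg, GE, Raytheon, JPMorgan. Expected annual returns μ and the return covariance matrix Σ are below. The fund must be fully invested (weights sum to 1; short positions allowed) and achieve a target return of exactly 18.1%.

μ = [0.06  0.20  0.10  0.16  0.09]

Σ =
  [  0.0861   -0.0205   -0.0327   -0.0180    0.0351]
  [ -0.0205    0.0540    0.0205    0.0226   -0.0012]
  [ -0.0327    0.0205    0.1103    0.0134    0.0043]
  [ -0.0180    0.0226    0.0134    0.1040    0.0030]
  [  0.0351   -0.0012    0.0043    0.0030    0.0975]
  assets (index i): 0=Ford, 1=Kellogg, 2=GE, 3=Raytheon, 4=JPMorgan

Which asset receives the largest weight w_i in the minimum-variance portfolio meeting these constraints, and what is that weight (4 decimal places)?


Kellogg (0.7847)

u=Σ⁻¹μ = [1.9722  3.8037  0.6596  0.9624  0.2012]
v=Σ⁻¹𝟙 = [20.9309  19.2773  10.6765  7.6083  2.2536]
a=μᵀu=1.117126  b=𝟙ᵀu=7.599112  c=𝟙ᵀv=60.746591  D=ac−b²=10.115068
λ₁=(c·0.181−b)/D = (60.746591·0.181−7.599112)/10.115068 = 0.335739
λ₂=(a−b·0.181)/D = (1.117126−7.599112·0.181)/10.115068 = -0.025538
w* = 0.335739·u + -0.025538·v:
  w_0 = 0.335739·1.9722 + -0.025538·20.9309 = 0.1276  (Ford)
  w_1 = 0.335739·3.8037 + -0.025538·19.2773 = 0.7847  (Kellogg)
  w_2 = 0.335739·0.6596 + -0.025538·10.6765 = -0.0512  (GE)
  w_3 = 0.335739·0.9624 + -0.025538·7.6083 = 0.1288  (Raytheon)
  w_4 = 0.335739·0.2012 + -0.025538·2.2536 = 0.0100  (JPMorgan)
Σw_i=1.0000  μᵀw=0.1810
σ²=wᵀΣw=λ₁·μ_p+λ₂ = 0.335739·0.181 + -0.025538 = 0.035231 ≈ 0.0352


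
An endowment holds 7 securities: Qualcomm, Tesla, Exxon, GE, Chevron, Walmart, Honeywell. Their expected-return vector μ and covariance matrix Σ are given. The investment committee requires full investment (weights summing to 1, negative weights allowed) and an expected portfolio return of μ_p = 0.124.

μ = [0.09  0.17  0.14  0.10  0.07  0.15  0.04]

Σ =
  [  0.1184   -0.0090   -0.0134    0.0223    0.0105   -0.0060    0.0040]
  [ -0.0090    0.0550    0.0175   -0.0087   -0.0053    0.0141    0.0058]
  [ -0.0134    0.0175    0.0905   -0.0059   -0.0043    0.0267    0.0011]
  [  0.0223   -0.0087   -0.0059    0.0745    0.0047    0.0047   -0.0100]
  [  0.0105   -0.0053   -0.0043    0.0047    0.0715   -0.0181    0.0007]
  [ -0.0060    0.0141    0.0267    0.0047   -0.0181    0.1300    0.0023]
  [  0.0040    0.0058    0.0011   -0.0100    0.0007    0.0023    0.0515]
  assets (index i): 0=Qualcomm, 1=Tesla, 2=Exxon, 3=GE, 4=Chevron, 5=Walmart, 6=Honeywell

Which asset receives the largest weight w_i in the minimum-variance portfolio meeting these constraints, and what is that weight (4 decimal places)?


Tesla (0.3423)

u=Σ⁻¹μ = [0.7247  2.9896  1.0004  1.5081  1.2431  0.7654  0.6041]
v=Σ⁻¹𝟙 = [6.0543  16.8933  8.5279  15.5649  15.0608  5.5784  19.4310]
a=μᵀu=1.090312  b=𝟙ᵀu=8.835387  c=𝟙ᵀv=87.110483  D=ac−b²=16.913539
λ₁=(c·0.124−b)/D = (87.110483·0.124−8.835387)/16.913539 = 0.116257
λ₂=(a−b·0.124)/D = (1.090312−8.835387·0.124)/16.913539 = -0.000312
w* = 0.116257·u + -0.000312·v:
  w_0 = 0.116257·0.7247 + -0.000312·6.0543 = 0.0824  (Qualcomm)
  w_1 = 0.116257·2.9896 + -0.000312·16.8933 = 0.3423  (Tesla)
  w_2 = 0.116257·1.0004 + -0.000312·8.5279 = 0.1136  (Exxon)
  w_3 = 0.116257·1.5081 + -0.000312·15.5649 = 0.1705  (GE)
  w_4 = 0.116257·1.2431 + -0.000312·15.0608 = 0.1398  (Chevron)
  w_5 = 0.116257·0.7654 + -0.000312·5.5784 = 0.0872  (Walmart)
  w_6 = 0.116257·0.6041 + -0.000312·19.4310 = 0.0642  (Honeywell)
Σw_i=1.0000  μᵀw=0.1240
σ²=wᵀΣw=λ₁·μ_p+λ₂ = 0.116257·0.124 + -0.000312 = 0.014104 ≈ 0.0141


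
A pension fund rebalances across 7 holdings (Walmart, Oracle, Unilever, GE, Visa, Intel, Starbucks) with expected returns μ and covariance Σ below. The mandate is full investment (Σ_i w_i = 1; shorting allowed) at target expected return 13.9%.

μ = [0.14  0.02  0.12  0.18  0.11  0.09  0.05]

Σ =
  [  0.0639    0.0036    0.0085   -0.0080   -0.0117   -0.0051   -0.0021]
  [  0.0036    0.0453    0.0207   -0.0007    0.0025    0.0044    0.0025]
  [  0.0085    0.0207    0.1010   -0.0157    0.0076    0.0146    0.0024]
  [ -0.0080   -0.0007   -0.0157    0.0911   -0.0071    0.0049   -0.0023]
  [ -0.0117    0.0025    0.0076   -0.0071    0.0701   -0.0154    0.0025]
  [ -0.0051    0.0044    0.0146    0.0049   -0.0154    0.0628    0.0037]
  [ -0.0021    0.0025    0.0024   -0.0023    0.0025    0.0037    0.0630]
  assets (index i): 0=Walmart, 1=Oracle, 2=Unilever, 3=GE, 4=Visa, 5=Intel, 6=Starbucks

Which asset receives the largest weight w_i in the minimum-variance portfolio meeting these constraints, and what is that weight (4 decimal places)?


Walmart (0.2891)

p=Σ⁻¹μ = [3.0762  -0.5695  0.9452  2.5273  2.6492  1.9109  0.7577]
q=Σ⁻¹𝟙 = [22.4610  15.5626  2.1952  14.5057  22.5012  19.6844  14.4011]
a=μᵀp=1.488895  b=𝟙ᵀp=11.297029  c=𝟙ᵀq=111.311265  D=ac−b²=38.107894
λ₁=(c·0.139−b)/D = (111.311265·0.139−11.297029)/38.107894 = 0.109564
λ₂=(a−b·0.139)/D = (1.488895−11.297029·0.139)/38.107894 = -0.002136
w* = 0.109564·p + -0.002136·q:
  w_0 = 0.109564·3.0762 + -0.002136·22.4610 = 0.2891  (Walmart)
  w_1 = 0.109564·-0.5695 + -0.002136·15.5626 = -0.0956  (Oracle)
  w_2 = 0.109564·0.9452 + -0.002136·2.1952 = 0.0989  (Unilever)
  w_3 = 0.109564·2.5273 + -0.002136·14.5057 = 0.2459  (GE)
  w_4 = 0.109564·2.6492 + -0.002136·22.5012 = 0.2422  (Visa)
  w_5 = 0.109564·1.9109 + -0.002136·19.6844 = 0.1673  (Intel)
  w_6 = 0.109564·0.7577 + -0.002136·14.4011 = 0.0523  (Starbucks)
Σw_i=1.0000  μᵀw=0.1390
σ²=wᵀΣw=λ₁·μ_p+λ₂ = 0.109564·0.139 + -0.002136 = 0.013093 ≈ 0.0131


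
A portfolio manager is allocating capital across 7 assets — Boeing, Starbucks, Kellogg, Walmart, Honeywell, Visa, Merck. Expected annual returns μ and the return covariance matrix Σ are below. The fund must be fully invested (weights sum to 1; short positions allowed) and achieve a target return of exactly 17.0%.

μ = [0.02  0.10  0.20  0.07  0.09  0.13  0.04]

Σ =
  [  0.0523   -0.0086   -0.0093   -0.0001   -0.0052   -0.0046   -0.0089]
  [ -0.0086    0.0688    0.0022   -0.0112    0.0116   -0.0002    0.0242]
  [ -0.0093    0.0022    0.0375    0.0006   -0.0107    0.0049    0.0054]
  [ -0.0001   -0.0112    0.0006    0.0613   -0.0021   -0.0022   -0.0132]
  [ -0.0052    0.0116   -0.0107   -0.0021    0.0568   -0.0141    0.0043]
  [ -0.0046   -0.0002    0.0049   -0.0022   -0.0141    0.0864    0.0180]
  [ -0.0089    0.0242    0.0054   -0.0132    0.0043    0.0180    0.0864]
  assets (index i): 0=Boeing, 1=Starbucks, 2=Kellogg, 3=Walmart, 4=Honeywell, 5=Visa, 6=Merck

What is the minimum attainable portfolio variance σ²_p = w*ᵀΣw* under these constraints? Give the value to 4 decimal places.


0.0164

g=Σ⁻¹μ = [2.1902  1.3552  6.5298  1.4149  3.3017  1.9222  -0.4477]
h=Σ⁻¹𝟙 = [33.8689  13.4767  39.2428  21.6156  29.2801  14.9347  7.5692]
a=μᵀg=2.113443  b=𝟙ᵀg=16.266199  c=𝟙ᵀh=159.988105  D=ac−b²=73.536544
λ₁=(c·0.170−b)/D = (159.988105·0.170−16.266199)/73.536544 = 0.148658
λ₂=(a−b·0.170)/D = (2.113443−16.266199·0.170)/73.536544 = -0.008864
w* = 0.148658·g + -0.008864·h:
  w_0 = 0.148658·2.1902 + -0.008864·33.8689 = 0.0254  (Boeing)
  w_1 = 0.148658·1.3552 + -0.008864·13.4767 = 0.0820  (Starbucks)
  w_2 = 0.148658·6.5298 + -0.008864·39.2428 = 0.6229  (Kellogg)
  w_3 = 0.148658·1.4149 + -0.008864·21.6156 = 0.0187  (Walmart)
  w_4 = 0.148658·3.3017 + -0.008864·29.2801 = 0.2313  (Honeywell)
  w_5 = 0.148658·1.9222 + -0.008864·14.9347 = 0.1534  (Visa)
  w_6 = 0.148658·-0.4477 + -0.008864·7.5692 = -0.1336  (Merck)
Σw_i=1.0000  μᵀw=0.1700
σ²=wᵀΣw=λ₁·μ_p+λ₂ = 0.148658·0.170 + -0.008864 = 0.016408 ≈ 0.0164


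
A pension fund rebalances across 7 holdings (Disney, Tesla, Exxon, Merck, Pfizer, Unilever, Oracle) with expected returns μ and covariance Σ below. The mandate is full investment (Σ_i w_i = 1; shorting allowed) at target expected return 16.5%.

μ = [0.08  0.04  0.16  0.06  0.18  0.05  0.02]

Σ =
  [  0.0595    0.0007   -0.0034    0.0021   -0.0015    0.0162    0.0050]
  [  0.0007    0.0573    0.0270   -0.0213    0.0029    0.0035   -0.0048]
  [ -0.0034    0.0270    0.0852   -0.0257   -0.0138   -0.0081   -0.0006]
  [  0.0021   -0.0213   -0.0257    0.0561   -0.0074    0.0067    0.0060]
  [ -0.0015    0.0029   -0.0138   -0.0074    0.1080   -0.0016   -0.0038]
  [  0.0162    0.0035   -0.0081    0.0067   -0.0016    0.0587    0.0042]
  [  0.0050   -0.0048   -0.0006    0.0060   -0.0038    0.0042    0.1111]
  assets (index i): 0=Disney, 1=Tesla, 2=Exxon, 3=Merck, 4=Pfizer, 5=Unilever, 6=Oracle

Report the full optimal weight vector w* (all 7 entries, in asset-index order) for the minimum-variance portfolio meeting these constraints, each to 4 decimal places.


p=Σ⁻¹μ = [1.2986  0.0416  3.1668  2.7028  2.2851  0.6783  0.0470]
q=Σ⁻¹𝟙 = [13.2514  19.8371  19.4700  33.5267  14.1255  10.8951  7.6274]
a=μᵀp=1.220592  b=𝟙ᵀp=10.220291  c=𝟙ᵀq=118.733198  D=ac−b²=40.470404
λ₁=(c·0.165−b)/D = (118.733198·0.165−10.220291)/40.470404 = 0.231544
λ₂=(a−b·0.165)/D = (1.220592−10.220291·0.165)/40.470404 = -0.011509
w* = 0.231544·p + -0.011509·q:
  w_0 = 0.231544·1.2986 + -0.011509·13.2514 = 0.1482  (Disney)
  w_1 = 0.231544·0.0416 + -0.011509·19.8371 = -0.2187  (Tesla)
  w_2 = 0.231544·3.1668 + -0.011509·19.4700 = 0.5092  (Exxon)
  w_3 = 0.231544·2.7028 + -0.011509·33.5267 = 0.2400  (Merck)
  w_4 = 0.231544·2.2851 + -0.011509·14.1255 = 0.3665  (Pfizer)
  w_5 = 0.231544·0.6783 + -0.011509·10.8951 = 0.0317  (Unilever)
  w_6 = 0.231544·0.0470 + -0.011509·7.6274 = -0.0769  (Oracle)
Σw_i=1.0000  μᵀw=0.1650
σ²=wᵀΣw=λ₁·μ_p+λ₂ = 0.231544·0.165 + -0.011509 = 0.026696 ≈ 0.0267

0.1482  -0.2187  0.5092  0.2400  0.3665  0.0317  -0.0769


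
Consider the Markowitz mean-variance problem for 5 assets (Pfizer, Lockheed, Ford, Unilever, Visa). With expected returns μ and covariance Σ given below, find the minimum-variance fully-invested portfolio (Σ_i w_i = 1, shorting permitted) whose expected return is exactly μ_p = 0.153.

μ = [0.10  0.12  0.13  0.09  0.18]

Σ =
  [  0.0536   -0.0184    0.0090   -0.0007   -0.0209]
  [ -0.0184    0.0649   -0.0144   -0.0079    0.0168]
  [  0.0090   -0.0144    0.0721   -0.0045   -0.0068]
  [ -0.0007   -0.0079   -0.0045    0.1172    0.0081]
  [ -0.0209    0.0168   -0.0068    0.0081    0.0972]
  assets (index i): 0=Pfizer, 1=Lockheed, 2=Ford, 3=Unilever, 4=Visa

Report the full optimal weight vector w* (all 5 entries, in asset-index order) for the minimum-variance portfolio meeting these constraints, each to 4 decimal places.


g=Σ⁻¹μ = [3.3189  2.8352  2.2153  0.9150  2.1542]
h=Σ⁻¹𝟙 = [29.6048  25.5864  17.1084  10.2216  12.5765]
a=μᵀg=1.430212  b=𝟙ᵀg=11.438647  c=𝟙ᵀh=95.097669  D=ac−b²=5.167168
λ₁=(c·0.153−b)/D = (95.097669·0.153−11.438647)/5.167168 = 0.602128
λ₂=(a−b·0.153)/D = (1.430212−11.438647·0.153)/5.167168 = -0.061910
w* = 0.602128·g + -0.061910·h:
  w_0 = 0.602128·3.3189 + -0.061910·29.6048 = 0.1656  (Pfizer)
  w_1 = 0.602128·2.8352 + -0.061910·25.5864 = 0.1231  (Lockheed)
  w_2 = 0.602128·2.2153 + -0.061910·17.1084 = 0.2747  (Ford)
  w_3 = 0.602128·0.9150 + -0.061910·10.2216 = -0.0819  (Unilever)
  w_4 = 0.602128·2.1542 + -0.061910·12.5765 = 0.5185  (Visa)
Σw_i=1.0000  μᵀw=0.1530
σ²=wᵀΣw=λ₁·μ_p+λ₂ = 0.602128·0.153 + -0.061910 = 0.030215 ≈ 0.0302

0.1656  0.1231  0.2747  -0.0819  0.5185


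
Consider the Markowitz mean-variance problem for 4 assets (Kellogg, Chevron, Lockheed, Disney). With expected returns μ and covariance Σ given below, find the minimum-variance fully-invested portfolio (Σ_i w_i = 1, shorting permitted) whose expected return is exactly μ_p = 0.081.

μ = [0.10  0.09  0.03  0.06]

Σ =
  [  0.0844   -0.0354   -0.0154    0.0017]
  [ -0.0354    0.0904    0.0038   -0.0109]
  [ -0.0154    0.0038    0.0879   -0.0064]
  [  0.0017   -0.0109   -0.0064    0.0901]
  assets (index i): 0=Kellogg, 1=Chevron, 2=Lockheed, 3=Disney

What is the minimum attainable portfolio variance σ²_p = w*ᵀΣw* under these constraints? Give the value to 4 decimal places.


0.0145

x=Σ⁻¹μ = [2.0865  1.8927  0.6909  0.9046]
y=Σ⁻¹𝟙 = [23.3248  21.2695  15.5876  14.3390]
a=μᵀx=0.453996  b=𝟙ᵀx=5.574698  c=𝟙ᵀy=74.520831  D=ac−b²=2.754915
λ₁=(c·0.081−b)/D = (74.520831·0.081−5.574698)/2.754915 = 0.167515
λ₂=(a−b·0.081)/D = (0.453996−5.574698·0.081)/2.754915 = 0.000888
w* = 0.167515·x + 0.000888·y:
  w_0 = 0.167515·2.0865 + 0.000888·23.3248 = 0.3702  (Kellogg)
  w_1 = 0.167515·1.8927 + 0.000888·21.2695 = 0.3359  (Chevron)
  w_2 = 0.167515·0.6909 + 0.000888·15.5876 = 0.1296  (Lockheed)
  w_3 = 0.167515·0.9046 + 0.000888·14.3390 = 0.1643  (Disney)
Σw_i=1.0000  μᵀw=0.0810
σ²=wᵀΣw=λ₁·μ_p+λ₂ = 0.167515·0.081 + 0.000888 = 0.014456 ≈ 0.0145


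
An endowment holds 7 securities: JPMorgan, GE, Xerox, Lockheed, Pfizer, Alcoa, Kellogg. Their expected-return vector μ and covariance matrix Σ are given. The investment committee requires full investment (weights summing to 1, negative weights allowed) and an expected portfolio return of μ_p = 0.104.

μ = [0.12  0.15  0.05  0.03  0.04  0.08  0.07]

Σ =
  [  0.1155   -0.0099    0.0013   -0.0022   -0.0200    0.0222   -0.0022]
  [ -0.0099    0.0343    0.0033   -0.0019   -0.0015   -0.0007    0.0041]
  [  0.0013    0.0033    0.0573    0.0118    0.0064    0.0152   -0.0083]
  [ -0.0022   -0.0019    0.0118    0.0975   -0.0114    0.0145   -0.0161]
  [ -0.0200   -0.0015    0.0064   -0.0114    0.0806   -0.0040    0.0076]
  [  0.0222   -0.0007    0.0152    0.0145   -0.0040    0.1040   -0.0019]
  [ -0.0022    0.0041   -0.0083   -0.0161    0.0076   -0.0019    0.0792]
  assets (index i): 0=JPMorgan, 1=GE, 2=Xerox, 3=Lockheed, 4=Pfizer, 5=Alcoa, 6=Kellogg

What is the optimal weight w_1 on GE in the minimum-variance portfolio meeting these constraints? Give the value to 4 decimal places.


g=Σ⁻¹μ = [1.5649  4.7854  0.3391  0.5751  0.9769  0.3889  0.7476]
h=Σ⁻¹𝟙 = [13.7921  31.9022  11.6207  13.3454  16.2929  4.2062  13.8260]
a=μᵀg=1.062322  b=𝟙ᵀg=9.377813  c=𝟙ᵀh=104.985539  D=ac−b²=23.585108
λ₁=(c·0.104−b)/D = (104.985539·0.104−9.377813)/23.585108 = 0.065324
λ₂=(a−b·0.104)/D = (1.062322−9.377813·0.104)/23.585108 = 0.003690
w* = 0.065324·g + 0.003690·h:
  w_0 = 0.065324·1.5649 + 0.003690·13.7921 = 0.1531  (JPMorgan)
  w_1 = 0.065324·4.7854 + 0.003690·31.9022 = 0.4303  (GE)
  w_2 = 0.065324·0.3391 + 0.003690·11.6207 = 0.0650  (Xerox)
  w_3 = 0.065324·0.5751 + 0.003690·13.3454 = 0.0868  (Lockheed)
  w_4 = 0.065324·0.9769 + 0.003690·16.2929 = 0.1239  (Pfizer)
  w_5 = 0.065324·0.3889 + 0.003690·4.2062 = 0.0409  (Alcoa)
  w_6 = 0.065324·0.7476 + 0.003690·13.8260 = 0.0999  (Kellogg)
Σw_i=1.0000  μᵀw=0.1040
σ²=wᵀΣw=λ₁·μ_p+λ₂ = 0.065324·0.104 + 0.003690 = 0.010484 ≈ 0.0105

0.4303


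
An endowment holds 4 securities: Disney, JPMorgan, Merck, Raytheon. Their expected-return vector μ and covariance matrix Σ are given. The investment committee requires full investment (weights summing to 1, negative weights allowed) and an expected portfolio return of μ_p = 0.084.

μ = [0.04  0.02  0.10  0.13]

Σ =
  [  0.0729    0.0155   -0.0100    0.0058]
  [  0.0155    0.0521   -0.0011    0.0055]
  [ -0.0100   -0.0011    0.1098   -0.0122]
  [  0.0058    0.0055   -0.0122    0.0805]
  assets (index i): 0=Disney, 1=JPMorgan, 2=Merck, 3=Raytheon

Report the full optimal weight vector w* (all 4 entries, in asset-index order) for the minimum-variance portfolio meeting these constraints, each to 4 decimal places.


x=Σ⁻¹μ = [0.5559  0.0586  1.1560  1.7460]
y=Σ⁻¹𝟙 = [11.1829  14.8069  11.6488  12.3704]
a=μᵀx=0.365989  b=𝟙ᵀx=3.516481  c=𝟙ᵀy=50.008983  D=ac−b²=5.937119
λ₁=(c·0.084−b)/D = (50.008983·0.084−3.516481)/5.937119 = 0.115253
λ₂=(a−b·0.084)/D = (0.365989−3.516481·0.084)/5.937119 = 0.011892
w* = 0.115253·x + 0.011892·y:
  w_0 = 0.115253·0.5559 + 0.011892·11.1829 = 0.1971  (Disney)
  w_1 = 0.115253·0.0586 + 0.011892·14.8069 = 0.1828  (JPMorgan)
  w_2 = 0.115253·1.1560 + 0.011892·11.6488 = 0.2718  (Merck)
  w_3 = 0.115253·1.7460 + 0.011892·12.3704 = 0.3483  (Raytheon)
Σw_i=1.0000  μᵀw=0.0840
σ²=wᵀΣw=λ₁·μ_p+λ₂ = 0.115253·0.084 + 0.011892 = 0.021573 ≈ 0.0216

0.1971  0.1828  0.2718  0.3483


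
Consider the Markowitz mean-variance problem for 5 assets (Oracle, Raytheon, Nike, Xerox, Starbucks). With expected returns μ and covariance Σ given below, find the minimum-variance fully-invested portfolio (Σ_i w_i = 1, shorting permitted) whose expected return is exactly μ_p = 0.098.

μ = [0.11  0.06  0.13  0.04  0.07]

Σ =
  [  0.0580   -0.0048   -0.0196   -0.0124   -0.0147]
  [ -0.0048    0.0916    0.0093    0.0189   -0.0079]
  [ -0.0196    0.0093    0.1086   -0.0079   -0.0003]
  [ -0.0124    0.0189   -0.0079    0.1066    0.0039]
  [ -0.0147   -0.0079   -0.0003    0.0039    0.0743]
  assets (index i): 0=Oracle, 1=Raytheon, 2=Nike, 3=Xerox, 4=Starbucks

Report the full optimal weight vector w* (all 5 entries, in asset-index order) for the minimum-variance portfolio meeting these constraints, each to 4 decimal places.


u=Σ⁻¹μ = [3.0946  0.6328  1.7563  0.6949  1.5923]
v=Σ⁻¹𝟙 = [30.6190  10.3935  14.7330  11.4570  20.0800]
a=μᵀu=0.745947  b=𝟙ᵀu=7.770871  c=𝟙ᵀv=87.282527  D=ac−b²=4.721697
λ₁=(c·0.098−b)/D = (87.282527·0.098−7.770871)/4.721697 = 0.165791
λ₂=(a−b·0.098)/D = (0.745947−7.770871·0.098)/4.721697 = -0.003304
w* = 0.165791·u + -0.003304·v:
  w_0 = 0.165791·3.0946 + -0.003304·30.6190 = 0.4119  (Oracle)
  w_1 = 0.165791·0.6328 + -0.003304·10.3935 = 0.0706  (Raytheon)
  w_2 = 0.165791·1.7563 + -0.003304·14.7330 = 0.2425  (Nike)
  w_3 = 0.165791·0.6949 + -0.003304·11.4570 = 0.0774  (Xerox)
  w_4 = 0.165791·1.5923 + -0.003304·20.0800 = 0.1976  (Starbucks)
Σw_i=1.0000  μᵀw=0.0980
σ²=wᵀΣw=λ₁·μ_p+λ₂ = 0.165791·0.098 + -0.003304 = 0.012944 ≈ 0.0129

0.4119  0.0706  0.2425  0.0774  0.1976


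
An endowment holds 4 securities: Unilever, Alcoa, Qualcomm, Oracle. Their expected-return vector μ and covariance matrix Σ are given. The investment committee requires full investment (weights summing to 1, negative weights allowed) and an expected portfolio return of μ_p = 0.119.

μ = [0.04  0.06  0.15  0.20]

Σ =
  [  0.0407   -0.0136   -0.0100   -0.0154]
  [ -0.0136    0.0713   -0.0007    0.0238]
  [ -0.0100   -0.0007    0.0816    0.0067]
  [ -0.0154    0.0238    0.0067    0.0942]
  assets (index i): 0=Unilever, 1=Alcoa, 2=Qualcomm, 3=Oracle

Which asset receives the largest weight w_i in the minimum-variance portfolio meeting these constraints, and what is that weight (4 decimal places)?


Unilever (0.3480)

g=Σ⁻¹μ = [2.5129  0.5908  1.9669  2.2448]
h=Σ⁻¹𝟙 = [38.7863  17.8102  16.2329  11.3022]
a=μᵀg=0.879962  b=𝟙ᵀg=7.315434  c=𝟙ᵀh=84.131513  D=ac−b²=20.516963
λ₁=(c·0.119−b)/D = (84.131513·0.119−7.315434)/20.516963 = 0.131414
λ₂=(a−b·0.119)/D = (0.879962−7.315434·0.119)/20.516963 = 0.000459
w* = 0.131414·g + 0.000459·h:
  w_0 = 0.131414·2.5129 + 0.000459·38.7863 = 0.3480  (Unilever)
  w_1 = 0.131414·0.5908 + 0.000459·17.8102 = 0.0858  (Alcoa)
  w_2 = 0.131414·1.9669 + 0.000459·16.2329 = 0.2659  (Qualcomm)
  w_3 = 0.131414·2.2448 + 0.000459·11.3022 = 0.3002  (Oracle)
Σw_i=1.0000  μᵀw=0.1190
σ²=wᵀΣw=λ₁·μ_p+λ₂ = 0.131414·0.119 + 0.000459 = 0.016098 ≈ 0.0161


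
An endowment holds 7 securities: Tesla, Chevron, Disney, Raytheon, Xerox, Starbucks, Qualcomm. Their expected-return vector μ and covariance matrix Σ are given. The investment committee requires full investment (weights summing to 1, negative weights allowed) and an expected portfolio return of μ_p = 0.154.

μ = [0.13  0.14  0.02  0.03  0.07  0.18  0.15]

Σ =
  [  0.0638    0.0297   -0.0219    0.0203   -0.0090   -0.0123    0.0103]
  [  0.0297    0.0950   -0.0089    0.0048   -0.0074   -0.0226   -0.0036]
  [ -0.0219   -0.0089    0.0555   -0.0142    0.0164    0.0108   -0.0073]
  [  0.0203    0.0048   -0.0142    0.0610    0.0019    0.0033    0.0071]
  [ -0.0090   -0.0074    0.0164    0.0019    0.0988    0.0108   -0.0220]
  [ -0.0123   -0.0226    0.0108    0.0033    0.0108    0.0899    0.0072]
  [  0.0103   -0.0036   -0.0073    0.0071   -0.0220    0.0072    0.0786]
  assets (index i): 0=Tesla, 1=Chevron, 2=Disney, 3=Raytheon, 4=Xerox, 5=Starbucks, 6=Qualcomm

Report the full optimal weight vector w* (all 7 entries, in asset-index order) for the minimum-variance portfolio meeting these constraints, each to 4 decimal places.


g=Σ⁻¹μ = [1.9733  1.6653  0.7602  -0.5030  1.0705  2.3350  1.9279]
h=Σ⁻¹𝟙 = [16.4524  10.8897  26.7988  13.8072  9.7631  10.0824  14.1162]
a=μᵀg=1.274206  b=𝟙ᵀg=9.229247  c=𝟙ᵀh=101.909876  D=ac−b²=44.675166
λ₁=(c·0.154−b)/D = (101.909876·0.154−9.229247)/44.675166 = 0.144708
λ₂=(a−b·0.154)/D = (1.274206−9.229247·0.154)/44.675166 = -0.003293
w* = 0.144708·g + -0.003293·h:
  w_0 = 0.144708·1.9733 + -0.003293·16.4524 = 0.2314  (Tesla)
  w_1 = 0.144708·1.6653 + -0.003293·10.8897 = 0.2051  (Chevron)
  w_2 = 0.144708·0.7602 + -0.003293·26.7988 = 0.0218  (Disney)
  w_3 = 0.144708·-0.5030 + -0.003293·13.8072 = -0.1183  (Raytheon)
  w_4 = 0.144708·1.0705 + -0.003293·9.7631 = 0.1228  (Xerox)
  w_5 = 0.144708·2.3350 + -0.003293·10.0824 = 0.3047  (Starbucks)
  w_6 = 0.144708·1.9279 + -0.003293·14.1162 = 0.2325  (Qualcomm)
Σw_i=1.0000  μᵀw=0.1540
σ²=wᵀΣw=λ₁·μ_p+λ₂ = 0.144708·0.154 + -0.003293 = 0.018992 ≈ 0.0190

0.2314  0.2051  0.0218  -0.1183  0.1228  0.3047  0.2325


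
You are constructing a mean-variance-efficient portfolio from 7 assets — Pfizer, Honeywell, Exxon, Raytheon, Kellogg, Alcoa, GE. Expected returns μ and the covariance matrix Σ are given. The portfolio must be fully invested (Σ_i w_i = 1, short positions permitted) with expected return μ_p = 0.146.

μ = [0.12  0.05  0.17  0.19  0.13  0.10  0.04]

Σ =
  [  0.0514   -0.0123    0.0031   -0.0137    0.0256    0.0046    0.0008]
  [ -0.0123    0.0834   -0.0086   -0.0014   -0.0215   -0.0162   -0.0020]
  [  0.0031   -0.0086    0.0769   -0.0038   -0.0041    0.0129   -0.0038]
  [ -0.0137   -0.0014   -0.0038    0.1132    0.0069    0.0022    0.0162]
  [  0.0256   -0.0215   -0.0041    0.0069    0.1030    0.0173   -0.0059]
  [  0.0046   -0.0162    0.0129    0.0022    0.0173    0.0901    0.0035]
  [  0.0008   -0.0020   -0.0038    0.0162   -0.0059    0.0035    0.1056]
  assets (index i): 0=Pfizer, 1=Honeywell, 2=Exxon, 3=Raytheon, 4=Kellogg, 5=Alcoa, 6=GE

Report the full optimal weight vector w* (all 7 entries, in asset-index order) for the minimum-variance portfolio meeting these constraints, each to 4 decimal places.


0.2755  0.1110  0.2733  0.2522  0.0736  0.0478  -0.0334

x=Σ⁻¹μ = [2.6581  1.6112  2.3121  2.0095  0.7838  0.7261  0.1838]
y=Σ⁻¹𝟙 = [21.6250  20.8202  14.1703  10.2947  7.4260  9.6932  8.7244]
a=μᵀx=1.356247  b=𝟙ᵀx=10.284619  c=𝟙ᵀy=92.753768  D=ac−b²=20.023658
λ₁=(c·0.146−b)/D = (92.753768·0.146−10.284619)/20.023658 = 0.162679
λ₂=(a−b·0.146)/D = (1.356247−10.284619·0.146)/20.023658 = -0.007257
w* = 0.162679·x + -0.007257·y:
  w_0 = 0.162679·2.6581 + -0.007257·21.6250 = 0.2755  (Pfizer)
  w_1 = 0.162679·1.6112 + -0.007257·20.8202 = 0.1110  (Honeywell)
  w_2 = 0.162679·2.3121 + -0.007257·14.1703 = 0.2733  (Exxon)
  w_3 = 0.162679·2.0095 + -0.007257·10.2947 = 0.2522  (Raytheon)
  w_4 = 0.162679·0.7838 + -0.007257·7.4260 = 0.0736  (Kellogg)
  w_5 = 0.162679·0.7261 + -0.007257·9.6932 = 0.0478  (Alcoa)
  w_6 = 0.162679·0.1838 + -0.007257·8.7244 = -0.0334  (GE)
Σw_i=1.0000  μᵀw=0.1460
σ²=wᵀΣw=λ₁·μ_p+λ₂ = 0.162679·0.146 + -0.007257 = 0.016494 ≈ 0.0165


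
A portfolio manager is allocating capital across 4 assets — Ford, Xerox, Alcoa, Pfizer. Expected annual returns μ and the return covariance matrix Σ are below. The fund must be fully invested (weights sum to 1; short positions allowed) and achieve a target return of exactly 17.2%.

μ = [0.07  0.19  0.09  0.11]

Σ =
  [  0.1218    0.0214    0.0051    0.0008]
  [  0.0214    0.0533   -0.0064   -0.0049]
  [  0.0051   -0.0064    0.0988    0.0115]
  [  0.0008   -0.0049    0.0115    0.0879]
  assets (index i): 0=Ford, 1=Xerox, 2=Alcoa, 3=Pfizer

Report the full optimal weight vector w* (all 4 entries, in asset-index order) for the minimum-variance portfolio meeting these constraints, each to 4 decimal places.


-0.0983  0.7597  0.1356  0.2030

x=Σ⁻¹μ = [-0.1569  3.8723  1.0144  1.3360]
y=Σ⁻¹𝟙 = [4.3477  19.2209  9.8478  11.1201]
a=μᵀx=0.963016  b=𝟙ᵀx=6.065815  c=𝟙ᵀy=44.536449  D=ac−b²=6.095198
λ₁=(c·0.172−b)/D = (44.536449·0.172−6.065815)/6.095198 = 0.261592
λ₂=(a−b·0.172)/D = (0.963016−6.065815·0.172)/6.095198 = -0.013175
w* = 0.261592·x + -0.013175·y:
  w_0 = 0.261592·-0.1569 + -0.013175·4.3477 = -0.0983  (Ford)
  w_1 = 0.261592·3.8723 + -0.013175·19.2209 = 0.7597  (Xerox)
  w_2 = 0.261592·1.0144 + -0.013175·9.8478 = 0.1356  (Alcoa)
  w_3 = 0.261592·1.3360 + -0.013175·11.1201 = 0.2030  (Pfizer)
Σw_i=1.0000  μᵀw=0.1720
σ²=wᵀΣw=λ₁·μ_p+λ₂ = 0.261592·0.172 + -0.013175 = 0.031819 ≈ 0.0318


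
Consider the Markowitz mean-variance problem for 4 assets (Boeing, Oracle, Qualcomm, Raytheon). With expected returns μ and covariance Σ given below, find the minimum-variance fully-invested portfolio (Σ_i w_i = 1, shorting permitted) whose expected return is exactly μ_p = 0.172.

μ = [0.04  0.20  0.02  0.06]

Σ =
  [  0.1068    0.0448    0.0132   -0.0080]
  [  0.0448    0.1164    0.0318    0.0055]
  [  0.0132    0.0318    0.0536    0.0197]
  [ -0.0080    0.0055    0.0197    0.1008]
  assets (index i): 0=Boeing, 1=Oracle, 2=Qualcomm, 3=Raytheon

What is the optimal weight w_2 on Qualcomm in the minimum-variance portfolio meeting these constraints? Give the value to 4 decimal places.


-0.1415

g=Σ⁻¹μ = [-0.3277  2.0948  -1.0302  0.6563]
h=Σ⁻¹𝟙 = [7.6263  1.7822  12.8084  7.9254]
a=μᵀg=0.424617  b=𝟙ᵀg=1.393181  c=𝟙ᵀh=30.142299  D=ac−b²=10.857975
λ₁=(c·0.172−b)/D = (30.142299·0.172−1.393181)/10.857975 = 0.349171
λ₂=(a−b·0.172)/D = (0.424617−1.393181·0.172)/10.857975 = 0.017037
w* = 0.349171·g + 0.017037·h:
  w_0 = 0.349171·-0.3277 + 0.017037·7.6263 = 0.0155  (Boeing)
  w_1 = 0.349171·2.0948 + 0.017037·1.7822 = 0.7618  (Oracle)
  w_2 = 0.349171·-1.0302 + 0.017037·12.8084 = -0.1415  (Qualcomm)
  w_3 = 0.349171·0.6563 + 0.017037·7.9254 = 0.3642  (Raytheon)
Σw_i=1.0000  μᵀw=0.1720
σ²=wᵀΣw=λ₁·μ_p+λ₂ = 0.349171·0.172 + 0.017037 = 0.077095 ≈ 0.0771


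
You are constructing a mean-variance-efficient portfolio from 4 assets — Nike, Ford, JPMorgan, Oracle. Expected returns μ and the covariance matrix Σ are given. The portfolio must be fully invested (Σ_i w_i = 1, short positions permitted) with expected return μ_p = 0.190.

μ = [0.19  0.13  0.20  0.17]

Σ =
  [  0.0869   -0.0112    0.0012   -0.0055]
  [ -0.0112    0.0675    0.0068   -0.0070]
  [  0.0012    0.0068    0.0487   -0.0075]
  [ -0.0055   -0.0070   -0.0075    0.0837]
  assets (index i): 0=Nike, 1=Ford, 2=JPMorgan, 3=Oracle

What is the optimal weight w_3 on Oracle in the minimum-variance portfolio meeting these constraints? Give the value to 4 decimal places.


0.2264

p=Σ⁻¹μ = [2.5902  2.2231  4.1576  2.7597]
q=Σ⁻¹𝟙 = [14.4169  16.8327  20.3112  16.1225]
a=μᵀp=2.081800  b=𝟙ᵀp=11.730539  c=𝟙ᵀq=67.683383  D=ac−b²=3.297686
λ₁=(c·0.190−b)/D = (67.683383·0.190−11.730539)/3.297686 = 0.342453
λ₂=(a−b·0.190)/D = (2.081800−11.730539·0.190)/3.297686 = -0.044578
w* = 0.342453·p + -0.044578·q:
  w_0 = 0.342453·2.5902 + -0.044578·14.4169 = 0.2444  (Nike)
  w_1 = 0.342453·2.2231 + -0.044578·16.8327 = 0.0109  (Ford)
  w_2 = 0.342453·4.1576 + -0.044578·20.3112 = 0.5183  (JPMorgan)
  w_3 = 0.342453·2.7597 + -0.044578·16.1225 = 0.2264  (Oracle)
Σw_i=1.0000  μᵀw=0.1900
σ²=wᵀΣw=λ₁·μ_p+λ₂ = 0.342453·0.190 + -0.044578 = 0.020489 ≈ 0.0205


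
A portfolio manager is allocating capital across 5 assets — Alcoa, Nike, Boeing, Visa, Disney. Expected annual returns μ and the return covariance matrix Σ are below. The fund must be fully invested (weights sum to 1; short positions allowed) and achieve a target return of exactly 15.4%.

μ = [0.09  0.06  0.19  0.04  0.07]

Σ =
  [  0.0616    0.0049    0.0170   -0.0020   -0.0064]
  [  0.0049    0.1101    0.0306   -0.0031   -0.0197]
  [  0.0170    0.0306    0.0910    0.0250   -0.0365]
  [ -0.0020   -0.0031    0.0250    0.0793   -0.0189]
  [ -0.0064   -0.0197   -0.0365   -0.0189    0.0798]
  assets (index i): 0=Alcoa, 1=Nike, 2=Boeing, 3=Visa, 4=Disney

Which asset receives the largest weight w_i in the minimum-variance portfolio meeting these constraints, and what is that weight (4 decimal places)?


u=Σ⁻¹μ = [0.9445  0.1649  2.7116  0.2249  2.2872]
v=Σ⁻¹𝟙 = [15.7332  10.4874  10.0286  16.1657  24.7979]
a=μᵀu=0.779208  b=𝟙ᵀu=6.333139  c=𝟙ᵀv=77.212767  D=ac−b²=20.056155
λ₁=(c·0.154−b)/D = (77.212767·0.154−6.333139)/20.056155 = 0.277103
λ₂=(a−b·0.154)/D = (0.779208−6.333139·0.154)/20.056155 = -0.009777
w* = 0.277103·u + -0.009777·v:
  w_0 = 0.277103·0.9445 + -0.009777·15.7332 = 0.1079  (Alcoa)
  w_1 = 0.277103·0.1649 + -0.009777·10.4874 = -0.0569  (Nike)
  w_2 = 0.277103·2.7116 + -0.009777·10.0286 = 0.6533  (Boeing)
  w_3 = 0.277103·0.2249 + -0.009777·16.1657 = -0.0957  (Visa)
  w_4 = 0.277103·2.2872 + -0.009777·24.7979 = 0.3913  (Disney)
Σw_i=1.0000  μᵀw=0.1540
σ²=wᵀΣw=λ₁·μ_p+λ₂ = 0.277103·0.154 + -0.009777 = 0.032897 ≈ 0.0329

Boeing (0.6533)


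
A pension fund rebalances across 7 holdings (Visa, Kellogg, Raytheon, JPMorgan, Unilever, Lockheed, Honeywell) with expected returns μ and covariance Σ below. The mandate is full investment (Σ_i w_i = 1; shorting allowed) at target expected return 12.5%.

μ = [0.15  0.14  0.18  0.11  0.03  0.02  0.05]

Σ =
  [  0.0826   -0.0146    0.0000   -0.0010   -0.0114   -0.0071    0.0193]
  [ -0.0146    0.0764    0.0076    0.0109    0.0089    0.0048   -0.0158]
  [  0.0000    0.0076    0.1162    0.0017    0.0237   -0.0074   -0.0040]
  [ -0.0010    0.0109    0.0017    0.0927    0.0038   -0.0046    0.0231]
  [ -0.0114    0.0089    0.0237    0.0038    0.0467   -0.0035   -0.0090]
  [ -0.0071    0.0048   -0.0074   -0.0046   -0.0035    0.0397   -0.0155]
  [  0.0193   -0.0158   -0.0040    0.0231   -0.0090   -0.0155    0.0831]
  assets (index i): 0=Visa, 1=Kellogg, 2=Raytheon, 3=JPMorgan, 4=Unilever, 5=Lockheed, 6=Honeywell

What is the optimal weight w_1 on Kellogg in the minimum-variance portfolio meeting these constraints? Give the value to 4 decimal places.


g=Σ⁻¹μ = [2.1818  1.9954  1.4685  0.8643  0.1815  1.2611  0.5597]
h=Σ⁻¹𝟙 = [16.9505  13.6010  5.3464  5.2327  26.4251  38.1042  19.4549]
a=μᵀg=1.024671  b=𝟙ᵀg=8.512239  c=𝟙ᵀh=125.114736  D=ac−b²=55.743212
λ₁=(c·0.125−b)/D = (125.114736·0.125−8.512239)/55.743212 = 0.127856
λ₂=(a−b·0.125)/D = (1.024671−8.512239·0.125)/55.743212 = -0.000706
w* = 0.127856·g + -0.000706·h:
  w_0 = 0.127856·2.1818 + -0.000706·16.9505 = 0.2670  (Visa)
  w_1 = 0.127856·1.9954 + -0.000706·13.6010 = 0.2455  (Kellogg)
  w_2 = 0.127856·1.4685 + -0.000706·5.3464 = 0.1840  (Raytheon)
  w_3 = 0.127856·0.8643 + -0.000706·5.2327 = 0.1068  (JPMorgan)
  w_4 = 0.127856·0.1815 + -0.000706·26.4251 = 0.0046  (Unilever)
  w_5 = 0.127856·1.2611 + -0.000706·38.1042 = 0.1343  (Lockheed)
  w_6 = 0.127856·0.5597 + -0.000706·19.4549 = 0.0578  (Honeywell)
Σw_i=1.0000  μᵀw=0.1250
σ²=wᵀΣw=λ₁·μ_p+λ₂ = 0.127856·0.125 + -0.000706 = 0.015276 ≈ 0.0153

0.2455


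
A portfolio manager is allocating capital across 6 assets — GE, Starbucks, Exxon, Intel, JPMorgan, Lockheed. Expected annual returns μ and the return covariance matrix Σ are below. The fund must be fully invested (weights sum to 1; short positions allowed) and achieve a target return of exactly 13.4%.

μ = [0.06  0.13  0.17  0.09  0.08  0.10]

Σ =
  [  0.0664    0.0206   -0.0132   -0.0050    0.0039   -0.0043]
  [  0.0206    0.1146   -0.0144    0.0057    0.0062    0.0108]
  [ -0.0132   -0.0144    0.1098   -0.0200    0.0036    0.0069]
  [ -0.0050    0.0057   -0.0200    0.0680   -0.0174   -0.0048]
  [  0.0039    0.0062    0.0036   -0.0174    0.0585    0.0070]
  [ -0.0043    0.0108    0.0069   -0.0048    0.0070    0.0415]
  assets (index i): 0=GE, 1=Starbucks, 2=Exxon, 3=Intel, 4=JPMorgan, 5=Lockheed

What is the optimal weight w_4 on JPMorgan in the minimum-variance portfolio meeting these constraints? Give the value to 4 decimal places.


0.0487

u=Σ⁻¹μ = [1.3105  0.7593  2.0846  2.5160  1.5773  2.0262]
v=Σ⁻¹𝟙 = [19.5270  2.4848  14.6008  26.9326  19.9127  22.8017]
a=μᵀu=1.086972  b=𝟙ᵀu=10.273915  c=𝟙ᵀv=106.259714  D=ac−b²=9.947955
λ₁=(c·0.134−b)/D = (106.259714·0.134−10.273915)/9.947955 = 0.398563
λ₂=(a−b·0.134)/D = (1.086972−10.273915·0.134)/9.947955 = -0.029125
w* = 0.398563·u + -0.029125·v:
  w_0 = 0.398563·1.3105 + -0.029125·19.5270 = -0.0464  (GE)
  w_1 = 0.398563·0.7593 + -0.029125·2.4848 = 0.2303  (Starbucks)
  w_2 = 0.398563·2.0846 + -0.029125·14.6008 = 0.4056  (Exxon)
  w_3 = 0.398563·2.5160 + -0.029125·26.9326 = 0.2184  (Intel)
  w_4 = 0.398563·1.5773 + -0.029125·19.9127 = 0.0487  (JPMorgan)
  w_5 = 0.398563·2.0262 + -0.029125·22.8017 = 0.1435  (Lockheed)
Σw_i=1.0000  μᵀw=0.1340
σ²=wᵀΣw=λ₁·μ_p+λ₂ = 0.398563·0.134 + -0.029125 = 0.024283 ≈ 0.0243


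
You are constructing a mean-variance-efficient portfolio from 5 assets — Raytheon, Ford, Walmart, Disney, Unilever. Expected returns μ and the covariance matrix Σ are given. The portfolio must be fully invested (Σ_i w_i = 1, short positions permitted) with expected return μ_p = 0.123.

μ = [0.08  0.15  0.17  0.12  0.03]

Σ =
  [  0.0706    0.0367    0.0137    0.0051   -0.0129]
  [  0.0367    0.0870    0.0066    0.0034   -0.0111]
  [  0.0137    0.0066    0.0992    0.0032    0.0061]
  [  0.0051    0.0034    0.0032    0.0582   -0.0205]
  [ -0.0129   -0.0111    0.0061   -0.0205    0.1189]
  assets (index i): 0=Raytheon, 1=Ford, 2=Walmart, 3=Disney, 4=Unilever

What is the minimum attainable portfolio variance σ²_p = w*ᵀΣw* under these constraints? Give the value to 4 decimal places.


x=Σ⁻¹μ = [-0.0320  1.6289  1.4985  2.1306  0.6914]
y=Σ⁻¹𝟙 = [9.7996  7.7612  6.7394  20.1963  13.3345]
a=μᵀx=0.772940  b=𝟙ᵀx=5.917442  c=𝟙ᵀy=57.831050  D=ac−b²=9.683784
λ₁=(c·0.123−b)/D = (57.831050·0.123−5.917442)/9.683784 = 0.123482
λ₂=(a−b·0.123)/D = (0.772940−5.917442·0.123)/9.683784 = 0.004657
w* = 0.123482·x + 0.004657·y:
  w_0 = 0.123482·-0.0320 + 0.004657·9.7996 = 0.0417  (Raytheon)
  w_1 = 0.123482·1.6289 + 0.004657·7.7612 = 0.2373  (Ford)
  w_2 = 0.123482·1.4985 + 0.004657·6.7394 = 0.2164  (Walmart)
  w_3 = 0.123482·2.1306 + 0.004657·20.1963 = 0.3571  (Disney)
  w_4 = 0.123482·0.6914 + 0.004657·13.3345 = 0.1475  (Unilever)
Σw_i=1.0000  μᵀw=0.1230
σ²=wᵀΣw=λ₁·μ_p+λ₂ = 0.123482·0.123 + 0.004657 = 0.019845 ≈ 0.0198

0.0198


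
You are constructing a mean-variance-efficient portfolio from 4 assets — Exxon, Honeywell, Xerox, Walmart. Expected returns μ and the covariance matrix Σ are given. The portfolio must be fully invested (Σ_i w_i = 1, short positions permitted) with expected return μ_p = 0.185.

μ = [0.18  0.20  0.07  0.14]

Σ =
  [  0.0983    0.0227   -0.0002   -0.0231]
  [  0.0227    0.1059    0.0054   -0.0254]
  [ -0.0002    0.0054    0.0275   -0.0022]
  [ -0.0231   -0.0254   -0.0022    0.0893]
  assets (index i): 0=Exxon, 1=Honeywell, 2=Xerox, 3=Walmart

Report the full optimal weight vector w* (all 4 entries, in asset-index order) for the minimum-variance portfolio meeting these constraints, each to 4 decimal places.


0.3260  0.3894  -0.1228  0.4074

x=Σ⁻¹μ = [2.0149  1.9855  2.3872  2.7125]
y=Σ⁻¹𝟙 = [12.3161  9.2585  36.0677  17.9061]
a=μᵀx=1.306651  b=𝟙ᵀx=9.100199  c=𝟙ᵀy=75.548436  D=ac−b²=15.901814
λ₁=(c·0.185−b)/D = (75.548436·0.185−9.100199)/15.901814 = 0.306648
λ₂=(a−b·0.185)/D = (1.306651−9.100199·0.185)/15.901814 = -0.023701
w* = 0.306648·x + -0.023701·y:
  w_0 = 0.306648·2.0149 + -0.023701·12.3161 = 0.3260  (Exxon)
  w_1 = 0.306648·1.9855 + -0.023701·9.2585 = 0.3894  (Honeywell)
  w_2 = 0.306648·2.3872 + -0.023701·36.0677 = -0.1228  (Xerox)
  w_3 = 0.306648·2.7125 + -0.023701·17.9061 = 0.4074  (Walmart)
Σw_i=1.0000  μᵀw=0.1850
σ²=wᵀΣw=λ₁·μ_p+λ₂ = 0.306648·0.185 + -0.023701 = 0.033029 ≈ 0.0330


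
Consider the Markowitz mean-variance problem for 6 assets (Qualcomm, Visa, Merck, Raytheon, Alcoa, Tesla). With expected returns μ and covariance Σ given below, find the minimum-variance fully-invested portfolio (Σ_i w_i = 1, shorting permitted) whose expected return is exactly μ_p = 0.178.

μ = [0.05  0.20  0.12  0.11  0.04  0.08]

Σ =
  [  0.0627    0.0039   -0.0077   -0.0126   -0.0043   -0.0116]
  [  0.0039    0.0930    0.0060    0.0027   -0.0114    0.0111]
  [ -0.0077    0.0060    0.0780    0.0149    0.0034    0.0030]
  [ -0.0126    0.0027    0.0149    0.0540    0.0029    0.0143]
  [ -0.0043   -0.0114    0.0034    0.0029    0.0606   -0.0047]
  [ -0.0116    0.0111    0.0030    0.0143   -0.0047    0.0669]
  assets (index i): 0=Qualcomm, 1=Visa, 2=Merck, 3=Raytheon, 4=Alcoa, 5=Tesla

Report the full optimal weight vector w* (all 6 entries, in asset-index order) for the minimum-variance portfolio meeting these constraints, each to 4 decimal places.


x=Σ⁻¹μ = [1.3620  2.0100  1.1210  1.6870  1.0503  0.7614]
y=Σ⁻¹𝟙 = [23.9343  9.2663  10.0055  15.8111  19.7980  15.1228]
a=μᵀx=0.893106  b=𝟙ᵀx=7.991607  c=𝟙ᵀy=93.938061  D=ac−b²=20.030873
λ₁=(c·0.178−b)/D = (93.938061·0.178−7.991607)/20.030873 = 0.435796
λ₂=(a−b·0.178)/D = (0.893106−7.991607·0.178)/20.030873 = -0.026429
w* = 0.435796·x + -0.026429·y:
  w_0 = 0.435796·1.3620 + -0.026429·23.9343 = -0.0390  (Qualcomm)
  w_1 = 0.435796·2.0100 + -0.026429·9.2663 = 0.6310  (Visa)
  w_2 = 0.435796·1.1210 + -0.026429·10.0055 = 0.2241  (Merck)
  w_3 = 0.435796·1.6870 + -0.026429·15.8111 = 0.3173  (Raytheon)
  w_4 = 0.435796·1.0503 + -0.026429·19.7980 = -0.0655  (Alcoa)
  w_5 = 0.435796·0.7614 + -0.026429·15.1228 = -0.0679  (Tesla)
Σw_i=1.0000  μᵀw=0.1780
σ²=wᵀΣw=λ₁·μ_p+λ₂ = 0.435796·0.178 + -0.026429 = 0.051142 ≈ 0.0511

-0.0390  0.6310  0.2241  0.3173  -0.0655  -0.0679
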